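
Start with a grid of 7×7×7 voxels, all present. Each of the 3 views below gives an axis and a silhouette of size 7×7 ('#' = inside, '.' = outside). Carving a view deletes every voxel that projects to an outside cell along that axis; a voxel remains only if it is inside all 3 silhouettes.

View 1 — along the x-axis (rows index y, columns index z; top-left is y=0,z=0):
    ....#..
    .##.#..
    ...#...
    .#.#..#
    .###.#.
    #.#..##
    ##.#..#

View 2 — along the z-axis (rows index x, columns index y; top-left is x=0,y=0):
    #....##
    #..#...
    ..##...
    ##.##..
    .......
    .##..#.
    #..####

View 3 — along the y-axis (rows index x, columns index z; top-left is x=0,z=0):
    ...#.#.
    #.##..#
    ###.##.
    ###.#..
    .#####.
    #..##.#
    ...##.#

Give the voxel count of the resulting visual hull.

voxel count = 23

before carving: 343 voxels (7×7×7)
V1 x: intersect with YZ mask (20 set) -- 140 left
V2 z: intersect with XY mask (19 set) -- 52 left
V3 y: intersect with XZ mask (27 set) -- 23 left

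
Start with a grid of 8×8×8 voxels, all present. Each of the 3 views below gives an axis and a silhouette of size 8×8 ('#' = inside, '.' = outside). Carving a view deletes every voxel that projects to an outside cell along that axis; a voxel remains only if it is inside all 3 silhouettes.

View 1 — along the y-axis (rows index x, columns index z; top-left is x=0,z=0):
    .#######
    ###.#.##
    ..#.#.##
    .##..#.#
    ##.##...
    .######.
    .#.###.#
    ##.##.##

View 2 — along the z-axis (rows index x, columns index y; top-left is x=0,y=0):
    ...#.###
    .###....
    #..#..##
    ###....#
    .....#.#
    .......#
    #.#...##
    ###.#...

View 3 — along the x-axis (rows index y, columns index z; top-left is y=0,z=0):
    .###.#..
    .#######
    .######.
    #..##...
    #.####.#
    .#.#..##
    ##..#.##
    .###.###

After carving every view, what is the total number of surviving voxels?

initial block: 8^3 = 512
[1] y-view keeps 42 columns → grid now 336
[2] z-view keeps 26 columns → grid now 136
[3] x-view keeps 41 columns → grid now 87

voxel count = 87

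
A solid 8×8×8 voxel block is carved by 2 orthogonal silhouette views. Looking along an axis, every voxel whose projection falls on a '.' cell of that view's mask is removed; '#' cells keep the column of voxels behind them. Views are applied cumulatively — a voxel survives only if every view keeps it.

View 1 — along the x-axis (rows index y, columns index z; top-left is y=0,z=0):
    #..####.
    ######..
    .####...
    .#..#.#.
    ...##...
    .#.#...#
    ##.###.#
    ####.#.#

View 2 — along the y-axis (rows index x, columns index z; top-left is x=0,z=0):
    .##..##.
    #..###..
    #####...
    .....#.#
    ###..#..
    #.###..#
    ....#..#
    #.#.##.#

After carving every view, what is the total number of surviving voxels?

initial block: 8^3 = 512
carve view 1 (along x, YZ-mask fill 35/64): 280 voxels remain
carve view 2 (along y, XZ-mask fill 31/64): 138 voxels remain

remaining voxels: 138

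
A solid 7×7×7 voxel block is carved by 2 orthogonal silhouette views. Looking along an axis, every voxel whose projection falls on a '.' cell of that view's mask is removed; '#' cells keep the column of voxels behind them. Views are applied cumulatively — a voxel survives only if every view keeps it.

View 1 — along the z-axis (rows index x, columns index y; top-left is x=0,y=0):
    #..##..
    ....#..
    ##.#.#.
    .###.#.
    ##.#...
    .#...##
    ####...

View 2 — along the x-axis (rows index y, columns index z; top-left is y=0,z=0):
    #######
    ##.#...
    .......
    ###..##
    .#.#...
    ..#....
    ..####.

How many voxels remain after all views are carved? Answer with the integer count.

start: 7×7×7 = 343 voxels
  1. axis=2 (XY plane), |mask|=22  ⇒  voxels=154
  2. axis=0 (YZ plane), |mask|=22  ⇒  voxels=79

voxel count = 79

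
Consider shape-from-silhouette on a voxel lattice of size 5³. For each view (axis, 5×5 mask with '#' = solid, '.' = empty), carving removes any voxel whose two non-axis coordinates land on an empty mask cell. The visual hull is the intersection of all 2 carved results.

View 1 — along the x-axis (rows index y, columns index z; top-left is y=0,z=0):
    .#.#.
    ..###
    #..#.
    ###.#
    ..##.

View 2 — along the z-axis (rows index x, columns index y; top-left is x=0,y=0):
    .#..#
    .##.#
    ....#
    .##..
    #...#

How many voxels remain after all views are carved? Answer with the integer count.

before carving: 125 voxels (5×5×5)
step 1: project along x, AND mask (13/25) → |grid| = 65
step 2: project along z, AND mask (10/25) → |grid| = 23

|visual hull| = 23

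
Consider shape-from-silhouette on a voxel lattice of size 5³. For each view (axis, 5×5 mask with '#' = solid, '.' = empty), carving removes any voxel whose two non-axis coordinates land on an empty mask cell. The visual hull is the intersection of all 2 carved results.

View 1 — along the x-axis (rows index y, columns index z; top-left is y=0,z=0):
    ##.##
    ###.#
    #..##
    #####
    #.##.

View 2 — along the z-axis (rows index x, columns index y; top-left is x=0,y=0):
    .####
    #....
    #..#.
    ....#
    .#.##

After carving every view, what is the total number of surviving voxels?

43 voxels

start: 5×5×5 = 125 voxels
carve view 1 (along x, YZ-mask fill 19/25): 95 voxels remain
carve view 2 (along z, XY-mask fill 11/25): 43 voxels remain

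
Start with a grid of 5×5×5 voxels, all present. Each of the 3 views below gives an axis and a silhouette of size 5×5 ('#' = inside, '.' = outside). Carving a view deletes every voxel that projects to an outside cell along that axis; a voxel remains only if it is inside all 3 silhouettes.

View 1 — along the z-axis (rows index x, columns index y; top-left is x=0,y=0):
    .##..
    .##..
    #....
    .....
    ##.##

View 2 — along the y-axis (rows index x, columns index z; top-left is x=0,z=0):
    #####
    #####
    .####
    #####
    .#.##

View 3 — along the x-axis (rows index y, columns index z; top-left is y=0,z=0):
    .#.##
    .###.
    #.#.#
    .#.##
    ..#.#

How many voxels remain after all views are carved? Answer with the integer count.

remaining voxels: 24

initial block: 5^3 = 125
carve view 1 (along z, XY-mask fill 9/25): 45 voxels remain
carve view 2 (along y, XZ-mask fill 22/25): 36 voxels remain
carve view 3 (along x, YZ-mask fill 14/25): 24 voxels remain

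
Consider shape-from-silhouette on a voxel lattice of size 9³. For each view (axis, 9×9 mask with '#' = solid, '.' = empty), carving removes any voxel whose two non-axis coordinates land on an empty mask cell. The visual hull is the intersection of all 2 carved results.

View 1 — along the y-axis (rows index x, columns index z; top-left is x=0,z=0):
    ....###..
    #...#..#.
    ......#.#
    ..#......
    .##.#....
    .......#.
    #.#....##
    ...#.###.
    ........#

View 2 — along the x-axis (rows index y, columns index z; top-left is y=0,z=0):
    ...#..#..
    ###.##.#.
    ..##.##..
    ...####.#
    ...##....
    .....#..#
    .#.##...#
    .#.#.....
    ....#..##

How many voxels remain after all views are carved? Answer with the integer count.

before carving: 729 voxels (9×9×9)
step 1: project along y, AND mask (22/81) → |grid| = 198
step 2: project along x, AND mask (30/81) → |grid| = 69

voxel count = 69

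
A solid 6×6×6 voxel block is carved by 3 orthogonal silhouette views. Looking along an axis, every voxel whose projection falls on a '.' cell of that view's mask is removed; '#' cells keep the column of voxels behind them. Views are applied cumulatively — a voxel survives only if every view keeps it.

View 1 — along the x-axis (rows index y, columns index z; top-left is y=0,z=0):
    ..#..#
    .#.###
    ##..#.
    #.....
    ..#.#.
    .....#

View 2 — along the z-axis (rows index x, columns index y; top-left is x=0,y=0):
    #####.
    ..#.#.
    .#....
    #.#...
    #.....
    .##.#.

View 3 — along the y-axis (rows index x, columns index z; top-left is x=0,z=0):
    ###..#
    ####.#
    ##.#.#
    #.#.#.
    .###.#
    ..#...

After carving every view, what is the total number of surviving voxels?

remaining voxels: 20

initial block: 6^3 = 216
V1 x: intersect with YZ mask (13 set) -- 78 left
V2 z: intersect with XY mask (14 set) -- 37 left
V3 y: intersect with XZ mask (21 set) -- 20 left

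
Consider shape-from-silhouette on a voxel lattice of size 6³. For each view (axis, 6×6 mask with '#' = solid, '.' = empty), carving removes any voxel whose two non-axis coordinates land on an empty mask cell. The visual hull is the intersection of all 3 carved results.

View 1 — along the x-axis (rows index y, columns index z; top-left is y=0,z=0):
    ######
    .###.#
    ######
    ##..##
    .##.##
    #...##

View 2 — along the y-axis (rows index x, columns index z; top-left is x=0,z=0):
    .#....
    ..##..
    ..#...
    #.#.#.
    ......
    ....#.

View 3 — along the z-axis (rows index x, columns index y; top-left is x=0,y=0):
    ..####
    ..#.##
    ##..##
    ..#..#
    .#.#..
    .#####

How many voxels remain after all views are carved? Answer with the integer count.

18 voxels

full grid |V| = 216
  1. axis=0 (YZ plane), |mask|=27  ⇒  voxels=162
  2. axis=1 (XZ plane), |mask|=8  ⇒  voxels=34
  3. axis=2 (XY plane), |mask|=20  ⇒  voxels=18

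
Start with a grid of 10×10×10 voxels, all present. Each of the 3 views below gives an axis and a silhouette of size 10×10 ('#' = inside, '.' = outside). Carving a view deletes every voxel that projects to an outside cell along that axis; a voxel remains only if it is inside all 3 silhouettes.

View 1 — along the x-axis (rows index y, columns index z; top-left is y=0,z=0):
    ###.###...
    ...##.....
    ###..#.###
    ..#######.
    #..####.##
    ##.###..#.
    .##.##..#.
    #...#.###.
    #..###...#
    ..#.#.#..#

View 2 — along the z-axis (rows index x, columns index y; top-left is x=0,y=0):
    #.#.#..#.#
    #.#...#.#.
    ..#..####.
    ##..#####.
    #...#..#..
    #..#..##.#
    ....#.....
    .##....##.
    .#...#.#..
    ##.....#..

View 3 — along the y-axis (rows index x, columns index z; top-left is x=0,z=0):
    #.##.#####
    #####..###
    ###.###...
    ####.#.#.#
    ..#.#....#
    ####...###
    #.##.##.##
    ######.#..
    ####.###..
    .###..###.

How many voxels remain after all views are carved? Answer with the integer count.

|visual hull| = 136

initial block: 10^3 = 1000
V1 x: intersect with YZ mask (54 set) -- 540 left
V2 z: intersect with XY mask (40 set) -- 213 left
V3 y: intersect with XZ mask (66 set) -- 136 left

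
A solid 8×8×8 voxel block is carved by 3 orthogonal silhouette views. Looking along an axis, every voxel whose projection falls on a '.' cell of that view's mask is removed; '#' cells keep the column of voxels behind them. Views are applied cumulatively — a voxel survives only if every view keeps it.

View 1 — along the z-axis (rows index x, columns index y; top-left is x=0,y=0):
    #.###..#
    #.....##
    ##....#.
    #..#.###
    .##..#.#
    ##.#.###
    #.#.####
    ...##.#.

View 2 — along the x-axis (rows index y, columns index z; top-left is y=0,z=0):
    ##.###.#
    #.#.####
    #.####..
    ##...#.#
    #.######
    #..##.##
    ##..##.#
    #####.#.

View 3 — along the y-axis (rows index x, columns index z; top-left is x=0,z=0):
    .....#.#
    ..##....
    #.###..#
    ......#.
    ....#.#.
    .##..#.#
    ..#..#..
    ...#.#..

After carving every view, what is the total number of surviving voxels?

|visual hull| = 56

before carving: 512 voxels (8×8×8)
V1 z: intersect with XY mask (35 set) -- 280 left
V2 x: intersect with YZ mask (44 set) -- 192 left
V3 y: intersect with XZ mask (20 set) -- 56 left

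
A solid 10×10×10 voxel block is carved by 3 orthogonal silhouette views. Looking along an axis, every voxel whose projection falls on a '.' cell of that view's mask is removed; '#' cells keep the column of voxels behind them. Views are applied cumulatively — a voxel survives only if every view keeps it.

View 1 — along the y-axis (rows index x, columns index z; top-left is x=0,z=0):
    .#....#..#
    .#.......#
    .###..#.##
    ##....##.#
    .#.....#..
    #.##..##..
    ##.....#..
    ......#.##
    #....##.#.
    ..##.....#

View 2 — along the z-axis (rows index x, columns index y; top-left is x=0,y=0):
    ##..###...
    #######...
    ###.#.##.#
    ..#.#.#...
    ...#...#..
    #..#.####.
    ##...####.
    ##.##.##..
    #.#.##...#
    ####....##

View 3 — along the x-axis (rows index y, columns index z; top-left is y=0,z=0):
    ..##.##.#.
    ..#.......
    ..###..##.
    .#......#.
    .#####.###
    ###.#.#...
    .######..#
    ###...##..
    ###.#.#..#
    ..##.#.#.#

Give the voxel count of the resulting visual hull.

99 voxels

full grid |V| = 1000
step 1: project along y, AND mask (36/100) → |grid| = 360
step 2: project along z, AND mask (53/100) → |grid| = 194
step 3: project along x, AND mask (49/100) → |grid| = 99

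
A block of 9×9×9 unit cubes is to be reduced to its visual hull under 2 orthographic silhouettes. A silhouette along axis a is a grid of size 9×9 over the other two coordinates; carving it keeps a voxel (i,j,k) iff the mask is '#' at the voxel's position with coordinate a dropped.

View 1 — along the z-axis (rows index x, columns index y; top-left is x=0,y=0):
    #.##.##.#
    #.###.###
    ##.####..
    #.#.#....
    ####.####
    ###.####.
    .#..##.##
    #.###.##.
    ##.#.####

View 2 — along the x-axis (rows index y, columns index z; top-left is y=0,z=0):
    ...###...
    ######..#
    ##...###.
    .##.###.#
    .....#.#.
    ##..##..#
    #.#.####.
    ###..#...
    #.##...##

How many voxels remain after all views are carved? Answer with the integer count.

|visual hull| = 258

before carving: 729 voxels (9×9×9)
step 1: project along z, AND mask (55/81) → |grid| = 495
step 2: project along x, AND mask (43/81) → |grid| = 258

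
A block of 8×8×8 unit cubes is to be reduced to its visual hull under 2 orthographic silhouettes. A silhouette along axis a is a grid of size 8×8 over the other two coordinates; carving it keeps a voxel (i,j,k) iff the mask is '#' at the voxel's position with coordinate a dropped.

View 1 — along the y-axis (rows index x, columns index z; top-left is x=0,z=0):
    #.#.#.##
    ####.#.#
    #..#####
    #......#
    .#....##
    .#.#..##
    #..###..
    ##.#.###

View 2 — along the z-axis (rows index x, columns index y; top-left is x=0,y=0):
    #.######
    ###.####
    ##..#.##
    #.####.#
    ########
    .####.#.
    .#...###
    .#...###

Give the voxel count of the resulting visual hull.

full grid |V| = 512
  1. axis=1 (XZ plane), |mask|=36  ⇒  voxels=288
  2. axis=2 (XY plane), |mask|=46  ⇒  voxels=203

203 voxels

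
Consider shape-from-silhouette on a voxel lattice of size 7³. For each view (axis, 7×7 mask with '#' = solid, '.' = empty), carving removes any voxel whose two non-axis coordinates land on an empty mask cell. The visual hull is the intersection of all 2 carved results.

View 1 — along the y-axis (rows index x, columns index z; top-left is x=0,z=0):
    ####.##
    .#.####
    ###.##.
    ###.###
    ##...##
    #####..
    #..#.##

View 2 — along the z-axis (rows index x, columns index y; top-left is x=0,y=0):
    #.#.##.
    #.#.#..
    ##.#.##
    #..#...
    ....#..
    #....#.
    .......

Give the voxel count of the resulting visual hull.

voxel count = 90

start: 7×7×7 = 343 voxels
after view 1 [y-axis, 35 of 49 cells solid] → remaining = 245
after view 2 [z-axis, 17 of 49 cells solid] → remaining = 90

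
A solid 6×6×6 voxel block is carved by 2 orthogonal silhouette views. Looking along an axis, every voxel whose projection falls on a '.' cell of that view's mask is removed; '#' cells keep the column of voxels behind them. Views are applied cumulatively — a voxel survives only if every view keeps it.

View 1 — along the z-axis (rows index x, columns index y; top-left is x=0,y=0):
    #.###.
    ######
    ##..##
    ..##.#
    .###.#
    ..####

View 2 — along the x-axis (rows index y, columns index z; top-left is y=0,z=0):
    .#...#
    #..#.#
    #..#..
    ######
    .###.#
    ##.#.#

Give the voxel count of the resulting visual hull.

91 voxels

full grid |V| = 216
step 1: project along z, AND mask (25/36) → |grid| = 150
step 2: project along x, AND mask (21/36) → |grid| = 91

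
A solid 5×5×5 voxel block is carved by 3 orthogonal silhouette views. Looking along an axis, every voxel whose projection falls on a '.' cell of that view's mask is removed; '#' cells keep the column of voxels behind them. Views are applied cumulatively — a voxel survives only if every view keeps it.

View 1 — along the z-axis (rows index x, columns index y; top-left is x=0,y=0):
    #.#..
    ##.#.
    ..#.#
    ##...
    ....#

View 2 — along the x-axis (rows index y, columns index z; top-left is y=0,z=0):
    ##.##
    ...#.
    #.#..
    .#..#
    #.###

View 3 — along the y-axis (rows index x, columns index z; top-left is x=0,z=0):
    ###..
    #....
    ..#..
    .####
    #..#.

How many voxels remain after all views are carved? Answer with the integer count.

full grid |V| = 125
carve view 1 (along z, XY-mask fill 10/25): 50 voxels remain
carve view 2 (along x, YZ-mask fill 13/25): 28 voxels remain
carve view 3 (along y, XZ-mask fill 11/25): 13 voxels remain

|visual hull| = 13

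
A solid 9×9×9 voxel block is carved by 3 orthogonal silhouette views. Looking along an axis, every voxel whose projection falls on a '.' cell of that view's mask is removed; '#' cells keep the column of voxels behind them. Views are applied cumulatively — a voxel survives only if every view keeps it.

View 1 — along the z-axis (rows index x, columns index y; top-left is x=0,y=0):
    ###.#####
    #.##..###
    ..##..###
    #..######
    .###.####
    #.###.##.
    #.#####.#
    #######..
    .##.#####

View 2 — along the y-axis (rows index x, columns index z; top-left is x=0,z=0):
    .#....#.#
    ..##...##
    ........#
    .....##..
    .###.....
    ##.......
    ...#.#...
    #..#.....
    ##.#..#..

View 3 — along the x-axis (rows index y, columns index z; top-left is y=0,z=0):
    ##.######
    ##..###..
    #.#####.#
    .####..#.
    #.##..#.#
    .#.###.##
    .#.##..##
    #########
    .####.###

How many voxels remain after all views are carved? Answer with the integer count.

full grid |V| = 729
  1. axis=2 (XY plane), |mask|=60  ⇒  voxels=540
  2. axis=1 (XZ plane), |mask|=23  ⇒  voxels=156
  3. axis=0 (YZ plane), |mask|=57  ⇒  voxels=114

|visual hull| = 114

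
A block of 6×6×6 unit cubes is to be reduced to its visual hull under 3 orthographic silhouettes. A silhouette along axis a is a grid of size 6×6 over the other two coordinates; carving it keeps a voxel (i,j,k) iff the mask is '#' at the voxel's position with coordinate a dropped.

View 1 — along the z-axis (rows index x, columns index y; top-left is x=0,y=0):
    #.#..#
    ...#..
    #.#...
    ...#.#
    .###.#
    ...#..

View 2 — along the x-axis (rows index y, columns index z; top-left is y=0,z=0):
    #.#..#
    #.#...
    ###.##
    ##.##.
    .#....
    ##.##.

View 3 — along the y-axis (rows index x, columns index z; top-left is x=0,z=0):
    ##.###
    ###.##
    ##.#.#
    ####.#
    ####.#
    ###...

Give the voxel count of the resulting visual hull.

voxel count = 38

start: 6×6×6 = 216 voxels
carve view 1 (along z, XY-mask fill 13/36): 78 voxels remain
carve view 2 (along x, YZ-mask fill 19/36): 51 voxels remain
carve view 3 (along y, XZ-mask fill 27/36): 38 voxels remain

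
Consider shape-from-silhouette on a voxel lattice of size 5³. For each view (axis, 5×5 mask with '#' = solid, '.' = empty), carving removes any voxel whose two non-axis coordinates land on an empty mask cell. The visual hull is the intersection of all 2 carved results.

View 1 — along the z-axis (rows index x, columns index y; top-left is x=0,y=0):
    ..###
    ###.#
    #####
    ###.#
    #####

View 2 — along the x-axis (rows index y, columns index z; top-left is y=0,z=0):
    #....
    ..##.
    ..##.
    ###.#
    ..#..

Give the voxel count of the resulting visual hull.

start: 5×5×5 = 125 voxels
[1] z-view keeps 21 columns → grid now 105
[2] x-view keeps 10 columns → grid now 39

voxel count = 39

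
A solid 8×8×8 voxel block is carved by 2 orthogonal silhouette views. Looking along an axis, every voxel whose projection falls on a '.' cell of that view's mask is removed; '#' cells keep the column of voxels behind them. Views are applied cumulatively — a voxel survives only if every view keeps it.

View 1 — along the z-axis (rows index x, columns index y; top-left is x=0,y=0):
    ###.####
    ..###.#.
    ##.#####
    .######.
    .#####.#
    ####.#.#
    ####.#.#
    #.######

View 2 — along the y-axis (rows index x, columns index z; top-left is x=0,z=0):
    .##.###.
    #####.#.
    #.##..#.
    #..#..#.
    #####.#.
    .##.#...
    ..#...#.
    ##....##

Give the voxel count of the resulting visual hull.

start: 8×8×8 = 512 voxels
step 1: project along z, AND mask (49/64) → |grid| = 392
step 2: project along y, AND mask (33/64) → |grid| = 199

voxel count = 199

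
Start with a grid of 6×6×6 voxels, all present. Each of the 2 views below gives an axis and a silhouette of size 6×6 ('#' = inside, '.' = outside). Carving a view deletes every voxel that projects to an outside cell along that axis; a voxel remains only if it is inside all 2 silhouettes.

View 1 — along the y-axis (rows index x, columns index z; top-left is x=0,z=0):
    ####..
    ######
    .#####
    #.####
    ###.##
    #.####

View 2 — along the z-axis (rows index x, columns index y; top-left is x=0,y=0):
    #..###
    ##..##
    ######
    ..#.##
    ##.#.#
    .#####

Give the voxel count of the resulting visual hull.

initial block: 6^3 = 216
step 1: project along y, AND mask (30/36) → |grid| = 180
step 2: project along z, AND mask (26/36) → |grid| = 130

|visual hull| = 130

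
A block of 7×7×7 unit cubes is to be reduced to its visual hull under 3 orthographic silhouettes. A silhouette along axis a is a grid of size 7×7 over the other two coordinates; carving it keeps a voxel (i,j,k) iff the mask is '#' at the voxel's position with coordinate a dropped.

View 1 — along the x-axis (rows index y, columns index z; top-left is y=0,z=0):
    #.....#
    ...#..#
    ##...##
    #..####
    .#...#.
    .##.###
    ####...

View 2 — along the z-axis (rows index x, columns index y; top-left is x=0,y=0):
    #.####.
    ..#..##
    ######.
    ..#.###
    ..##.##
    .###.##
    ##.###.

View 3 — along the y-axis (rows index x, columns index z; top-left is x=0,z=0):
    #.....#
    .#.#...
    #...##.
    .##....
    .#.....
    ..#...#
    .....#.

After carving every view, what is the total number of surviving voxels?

before carving: 343 voxels (7×7×7)
  1. axis=0 (YZ plane), |mask|=24  ⇒  voxels=168
  2. axis=2 (XY plane), |mask|=32  ⇒  voxels=120
  3. axis=1 (XZ plane), |mask|=13  ⇒  voxels=38

|visual hull| = 38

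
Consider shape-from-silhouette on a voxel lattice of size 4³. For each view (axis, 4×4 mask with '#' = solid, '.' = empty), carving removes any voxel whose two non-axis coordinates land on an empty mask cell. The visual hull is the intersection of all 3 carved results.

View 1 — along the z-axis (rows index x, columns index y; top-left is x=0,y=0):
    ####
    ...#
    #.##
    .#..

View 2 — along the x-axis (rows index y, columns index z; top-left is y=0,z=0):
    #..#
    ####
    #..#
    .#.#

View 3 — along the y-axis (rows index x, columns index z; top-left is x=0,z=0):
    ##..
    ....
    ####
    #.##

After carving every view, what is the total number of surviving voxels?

|visual hull| = 14

start: 4×4×4 = 64 voxels
after view 1 [z-axis, 9 of 16 cells solid] → remaining = 36
after view 2 [x-axis, 10 of 16 cells solid] → remaining = 22
after view 3 [y-axis, 9 of 16 cells solid] → remaining = 14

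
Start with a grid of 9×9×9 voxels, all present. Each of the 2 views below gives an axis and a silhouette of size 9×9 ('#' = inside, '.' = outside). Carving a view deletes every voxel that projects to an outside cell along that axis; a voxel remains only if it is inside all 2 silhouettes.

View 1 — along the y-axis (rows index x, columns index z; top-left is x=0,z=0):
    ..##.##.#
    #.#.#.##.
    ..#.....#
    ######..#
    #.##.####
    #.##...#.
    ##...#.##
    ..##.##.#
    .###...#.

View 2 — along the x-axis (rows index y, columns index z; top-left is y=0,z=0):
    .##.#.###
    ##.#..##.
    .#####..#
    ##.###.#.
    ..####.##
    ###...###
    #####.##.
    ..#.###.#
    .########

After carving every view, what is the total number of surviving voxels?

initial block: 9^3 = 729
after view 1 [y-axis, 44 of 81 cells solid] → remaining = 396
after view 2 [x-axis, 55 of 81 cells solid] → remaining = 267

remaining voxels: 267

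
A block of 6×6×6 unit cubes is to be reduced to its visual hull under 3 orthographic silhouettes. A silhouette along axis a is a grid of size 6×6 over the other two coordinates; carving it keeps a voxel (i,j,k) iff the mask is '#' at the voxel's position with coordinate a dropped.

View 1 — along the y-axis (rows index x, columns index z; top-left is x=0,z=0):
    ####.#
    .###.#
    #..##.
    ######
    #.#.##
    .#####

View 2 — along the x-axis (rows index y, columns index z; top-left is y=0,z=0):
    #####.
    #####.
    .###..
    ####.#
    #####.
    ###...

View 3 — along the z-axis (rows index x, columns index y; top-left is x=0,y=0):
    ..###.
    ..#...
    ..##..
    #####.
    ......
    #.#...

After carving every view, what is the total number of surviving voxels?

start: 6×6×6 = 216 voxels
carve view 1 (along y, XZ-mask fill 27/36): 162 voxels remain
carve view 2 (along x, YZ-mask fill 26/36): 116 voxels remain
carve view 3 (along z, XY-mask fill 13/36): 48 voxels remain

|visual hull| = 48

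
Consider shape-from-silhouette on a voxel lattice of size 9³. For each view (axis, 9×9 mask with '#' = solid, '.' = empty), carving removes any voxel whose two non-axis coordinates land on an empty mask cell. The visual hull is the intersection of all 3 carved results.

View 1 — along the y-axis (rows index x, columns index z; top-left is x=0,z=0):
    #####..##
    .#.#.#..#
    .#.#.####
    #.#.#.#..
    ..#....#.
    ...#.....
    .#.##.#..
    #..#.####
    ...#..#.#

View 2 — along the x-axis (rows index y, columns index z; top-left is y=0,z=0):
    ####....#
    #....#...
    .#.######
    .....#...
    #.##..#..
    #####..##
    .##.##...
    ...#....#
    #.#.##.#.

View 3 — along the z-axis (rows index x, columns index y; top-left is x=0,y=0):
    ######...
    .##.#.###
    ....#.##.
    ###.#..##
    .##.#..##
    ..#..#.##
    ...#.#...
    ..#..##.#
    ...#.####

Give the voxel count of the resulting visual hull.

start: 9×9×9 = 729 voxels
  1. axis=1 (XZ plane), |mask|=37  ⇒  voxels=333
  2. axis=0 (YZ plane), |mask|=37  ⇒  voxels=150
  3. axis=2 (XY plane), |mask|=41  ⇒  voxels=76

remaining voxels: 76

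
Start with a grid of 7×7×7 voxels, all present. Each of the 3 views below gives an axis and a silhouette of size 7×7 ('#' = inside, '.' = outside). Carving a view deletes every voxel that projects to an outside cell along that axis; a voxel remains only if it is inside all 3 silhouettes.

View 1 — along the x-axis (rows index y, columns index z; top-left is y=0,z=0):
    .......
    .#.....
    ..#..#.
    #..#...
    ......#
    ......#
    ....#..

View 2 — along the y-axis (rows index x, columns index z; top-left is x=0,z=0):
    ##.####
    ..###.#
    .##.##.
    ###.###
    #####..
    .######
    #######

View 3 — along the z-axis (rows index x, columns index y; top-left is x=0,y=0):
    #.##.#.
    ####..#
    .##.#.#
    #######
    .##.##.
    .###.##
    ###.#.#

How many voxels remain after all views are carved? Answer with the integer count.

|visual hull| = 31

before carving: 343 voxels (7×7×7)
[1] x-view keeps 8 columns → grid now 56
[2] y-view keeps 38 columns → grid now 43
[3] z-view keeps 34 columns → grid now 31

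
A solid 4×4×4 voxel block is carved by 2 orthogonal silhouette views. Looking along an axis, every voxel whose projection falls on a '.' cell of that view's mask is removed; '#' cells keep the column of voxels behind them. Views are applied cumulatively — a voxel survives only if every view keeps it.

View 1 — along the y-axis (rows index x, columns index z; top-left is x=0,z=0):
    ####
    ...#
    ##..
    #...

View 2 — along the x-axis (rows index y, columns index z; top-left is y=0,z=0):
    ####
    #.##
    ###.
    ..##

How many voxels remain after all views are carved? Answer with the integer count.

full grid |V| = 64
[1] y-view keeps 8 columns → grid now 32
[2] x-view keeps 12 columns → grid now 23

|visual hull| = 23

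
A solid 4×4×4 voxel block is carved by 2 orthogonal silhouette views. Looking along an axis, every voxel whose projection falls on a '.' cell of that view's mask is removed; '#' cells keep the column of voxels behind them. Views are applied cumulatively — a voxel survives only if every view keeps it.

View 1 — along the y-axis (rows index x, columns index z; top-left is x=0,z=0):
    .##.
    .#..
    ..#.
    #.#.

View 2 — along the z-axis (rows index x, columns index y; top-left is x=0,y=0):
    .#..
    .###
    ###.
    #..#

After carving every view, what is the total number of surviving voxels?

|visual hull| = 12

full grid |V| = 64
  1. axis=1 (XZ plane), |mask|=6  ⇒  voxels=24
  2. axis=2 (XY plane), |mask|=9  ⇒  voxels=12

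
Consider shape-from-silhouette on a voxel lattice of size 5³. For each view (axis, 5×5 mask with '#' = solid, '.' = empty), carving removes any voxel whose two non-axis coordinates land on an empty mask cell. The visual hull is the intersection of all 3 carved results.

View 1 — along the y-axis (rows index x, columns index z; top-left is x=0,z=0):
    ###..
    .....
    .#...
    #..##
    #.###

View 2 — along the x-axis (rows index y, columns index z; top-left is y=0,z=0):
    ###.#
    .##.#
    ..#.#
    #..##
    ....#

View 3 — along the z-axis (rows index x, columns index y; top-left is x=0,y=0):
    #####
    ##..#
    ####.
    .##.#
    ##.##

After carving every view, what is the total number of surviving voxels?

21 voxels

initial block: 5^3 = 125
carve view 1 (along y, XZ-mask fill 11/25): 55 voxels remain
carve view 2 (along x, YZ-mask fill 13/25): 28 voxels remain
carve view 3 (along z, XY-mask fill 19/25): 21 voxels remain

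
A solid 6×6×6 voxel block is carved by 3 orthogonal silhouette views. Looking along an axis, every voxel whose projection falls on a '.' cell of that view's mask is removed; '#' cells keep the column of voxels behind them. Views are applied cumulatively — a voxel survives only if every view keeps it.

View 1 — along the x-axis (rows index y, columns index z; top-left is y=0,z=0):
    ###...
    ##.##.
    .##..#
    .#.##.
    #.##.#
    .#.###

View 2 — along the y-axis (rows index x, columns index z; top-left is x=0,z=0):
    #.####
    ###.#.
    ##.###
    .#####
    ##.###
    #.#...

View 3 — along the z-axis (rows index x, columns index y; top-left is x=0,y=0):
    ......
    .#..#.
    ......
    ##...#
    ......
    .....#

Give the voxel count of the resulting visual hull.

full grid |V| = 216
  1. axis=0 (YZ plane), |mask|=21  ⇒  voxels=126
  2. axis=1 (XZ plane), |mask|=26  ⇒  voxels=90
  3. axis=2 (XY plane), |mask|=6  ⇒  voxels=14

remaining voxels: 14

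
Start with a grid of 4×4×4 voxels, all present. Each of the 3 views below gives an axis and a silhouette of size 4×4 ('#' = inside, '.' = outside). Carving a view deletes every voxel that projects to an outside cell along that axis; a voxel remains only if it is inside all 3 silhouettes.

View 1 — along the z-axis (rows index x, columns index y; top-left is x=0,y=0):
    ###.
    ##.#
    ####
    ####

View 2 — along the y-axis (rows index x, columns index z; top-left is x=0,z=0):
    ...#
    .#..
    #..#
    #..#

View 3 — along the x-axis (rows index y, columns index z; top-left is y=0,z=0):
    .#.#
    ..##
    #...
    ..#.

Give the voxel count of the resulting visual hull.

before carving: 64 voxels (4×4×4)
after view 1 [z-axis, 14 of 16 cells solid] → remaining = 56
after view 2 [y-axis, 6 of 16 cells solid] → remaining = 22
after view 3 [x-axis, 6 of 16 cells solid] → remaining = 9

|visual hull| = 9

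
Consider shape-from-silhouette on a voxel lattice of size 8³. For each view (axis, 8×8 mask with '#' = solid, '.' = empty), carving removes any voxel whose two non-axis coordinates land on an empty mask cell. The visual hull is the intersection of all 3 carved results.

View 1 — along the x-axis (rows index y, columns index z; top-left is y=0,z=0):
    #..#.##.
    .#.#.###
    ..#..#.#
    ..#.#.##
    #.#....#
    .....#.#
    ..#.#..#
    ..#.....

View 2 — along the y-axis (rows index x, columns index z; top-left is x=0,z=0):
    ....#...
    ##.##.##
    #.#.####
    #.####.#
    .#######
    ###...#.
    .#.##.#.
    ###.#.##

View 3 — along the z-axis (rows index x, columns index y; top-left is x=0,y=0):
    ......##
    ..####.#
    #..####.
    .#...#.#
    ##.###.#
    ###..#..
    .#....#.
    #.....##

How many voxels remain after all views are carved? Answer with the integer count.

voxel count = 61

before carving: 512 voxels (8×8×8)
after view 1 [x-axis, 25 of 64 cells solid] → remaining = 200
after view 2 [y-axis, 40 of 64 cells solid] → remaining = 122
after view 3 [z-axis, 30 of 64 cells solid] → remaining = 61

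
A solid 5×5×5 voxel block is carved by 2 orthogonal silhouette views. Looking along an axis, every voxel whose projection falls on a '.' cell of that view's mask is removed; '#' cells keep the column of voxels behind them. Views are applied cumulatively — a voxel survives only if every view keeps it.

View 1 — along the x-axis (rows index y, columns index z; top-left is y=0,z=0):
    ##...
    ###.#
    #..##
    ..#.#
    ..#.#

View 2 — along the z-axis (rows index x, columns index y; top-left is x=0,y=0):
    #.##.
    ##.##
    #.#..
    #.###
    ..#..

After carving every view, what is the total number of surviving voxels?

|visual hull| = 34

before carving: 125 voxels (5×5×5)
carve view 1 (along x, YZ-mask fill 13/25): 65 voxels remain
carve view 2 (along z, XY-mask fill 14/25): 34 voxels remain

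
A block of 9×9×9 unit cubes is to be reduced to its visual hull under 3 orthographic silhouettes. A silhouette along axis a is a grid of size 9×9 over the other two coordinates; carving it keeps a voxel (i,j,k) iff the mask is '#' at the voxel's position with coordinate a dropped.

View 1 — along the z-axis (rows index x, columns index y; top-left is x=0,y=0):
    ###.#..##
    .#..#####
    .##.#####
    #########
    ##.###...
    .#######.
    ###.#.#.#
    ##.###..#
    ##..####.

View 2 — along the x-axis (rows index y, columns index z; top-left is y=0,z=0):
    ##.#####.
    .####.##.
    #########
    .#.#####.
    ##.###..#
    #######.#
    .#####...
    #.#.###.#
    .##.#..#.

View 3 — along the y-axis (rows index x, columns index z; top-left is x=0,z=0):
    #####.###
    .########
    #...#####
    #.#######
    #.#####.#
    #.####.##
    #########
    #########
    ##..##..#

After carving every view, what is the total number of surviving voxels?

full grid |V| = 729
carve view 1 (along z, XY-mask fill 58/81): 522 voxels remain
carve view 2 (along x, YZ-mask fill 57/81): 365 voxels remain
carve view 3 (along y, XZ-mask fill 67/81): 299 voxels remain

299 voxels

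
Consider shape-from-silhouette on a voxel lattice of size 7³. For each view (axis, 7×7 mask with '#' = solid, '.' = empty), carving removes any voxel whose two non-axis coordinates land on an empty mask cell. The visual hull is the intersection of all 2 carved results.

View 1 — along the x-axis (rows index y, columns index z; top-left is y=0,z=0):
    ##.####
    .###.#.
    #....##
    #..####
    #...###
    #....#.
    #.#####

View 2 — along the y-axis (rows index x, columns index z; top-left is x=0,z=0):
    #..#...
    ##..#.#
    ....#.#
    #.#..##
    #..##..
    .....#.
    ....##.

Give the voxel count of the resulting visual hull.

remaining voxels: 88

start: 7×7×7 = 343 voxels
carve view 1 (along x, YZ-mask fill 30/49): 210 voxels remain
carve view 2 (along y, XZ-mask fill 18/49): 88 voxels remain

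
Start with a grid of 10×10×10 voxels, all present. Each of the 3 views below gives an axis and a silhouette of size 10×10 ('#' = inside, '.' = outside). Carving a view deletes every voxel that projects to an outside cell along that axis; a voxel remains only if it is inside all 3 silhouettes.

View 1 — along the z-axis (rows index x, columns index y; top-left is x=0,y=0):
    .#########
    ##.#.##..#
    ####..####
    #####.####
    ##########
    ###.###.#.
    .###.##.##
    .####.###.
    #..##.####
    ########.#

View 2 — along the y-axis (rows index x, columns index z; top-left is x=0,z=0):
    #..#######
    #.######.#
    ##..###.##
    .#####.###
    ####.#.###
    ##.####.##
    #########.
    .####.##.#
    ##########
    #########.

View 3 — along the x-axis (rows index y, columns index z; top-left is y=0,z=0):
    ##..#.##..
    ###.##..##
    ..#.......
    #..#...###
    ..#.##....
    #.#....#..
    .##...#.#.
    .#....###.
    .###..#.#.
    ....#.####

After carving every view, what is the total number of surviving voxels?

start: 10×10×10 = 1000 voxels
  1. axis=2 (XY plane), |mask|=79  ⇒  voxels=790
  2. axis=1 (XZ plane), |mask|=82  ⇒  voxels=647
  3. axis=0 (YZ plane), |mask|=42  ⇒  voxels=271

|visual hull| = 271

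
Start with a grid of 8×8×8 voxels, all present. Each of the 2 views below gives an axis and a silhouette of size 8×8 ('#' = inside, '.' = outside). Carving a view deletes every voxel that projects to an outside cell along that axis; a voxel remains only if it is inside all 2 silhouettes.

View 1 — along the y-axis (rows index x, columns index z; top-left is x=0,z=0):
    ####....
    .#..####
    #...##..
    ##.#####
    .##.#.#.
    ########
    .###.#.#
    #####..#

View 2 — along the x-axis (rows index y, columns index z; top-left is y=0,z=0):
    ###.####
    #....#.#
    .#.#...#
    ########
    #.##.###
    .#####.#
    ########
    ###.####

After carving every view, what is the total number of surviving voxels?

voxel count = 252

full grid |V| = 512
after view 1 [y-axis, 42 of 64 cells solid] → remaining = 336
after view 2 [x-axis, 48 of 64 cells solid] → remaining = 252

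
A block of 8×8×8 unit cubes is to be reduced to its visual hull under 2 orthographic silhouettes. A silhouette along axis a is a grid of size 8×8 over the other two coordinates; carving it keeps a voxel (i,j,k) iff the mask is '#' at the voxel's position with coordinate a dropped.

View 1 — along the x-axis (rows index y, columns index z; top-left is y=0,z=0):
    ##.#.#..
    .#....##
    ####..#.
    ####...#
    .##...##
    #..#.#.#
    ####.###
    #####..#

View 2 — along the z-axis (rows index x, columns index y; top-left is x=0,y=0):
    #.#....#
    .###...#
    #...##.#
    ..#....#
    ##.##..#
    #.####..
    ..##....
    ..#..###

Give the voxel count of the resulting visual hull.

before carving: 512 voxels (8×8×8)
step 1: project along x, AND mask (38/64) → |grid| = 304
step 2: project along z, AND mask (29/64) → |grid| = 139

remaining voxels: 139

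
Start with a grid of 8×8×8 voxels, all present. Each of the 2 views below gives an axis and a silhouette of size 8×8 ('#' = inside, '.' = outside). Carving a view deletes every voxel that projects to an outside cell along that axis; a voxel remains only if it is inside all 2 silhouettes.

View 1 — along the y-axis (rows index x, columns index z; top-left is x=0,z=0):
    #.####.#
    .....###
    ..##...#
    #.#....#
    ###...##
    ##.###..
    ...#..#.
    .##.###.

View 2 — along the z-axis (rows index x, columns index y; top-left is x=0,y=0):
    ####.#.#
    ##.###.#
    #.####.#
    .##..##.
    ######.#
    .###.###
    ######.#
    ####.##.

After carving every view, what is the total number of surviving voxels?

|visual hull| = 193

before carving: 512 voxels (8×8×8)
carve view 1 (along y, XZ-mask fill 32/64): 256 voxels remain
carve view 2 (along z, XY-mask fill 48/64): 193 voxels remain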